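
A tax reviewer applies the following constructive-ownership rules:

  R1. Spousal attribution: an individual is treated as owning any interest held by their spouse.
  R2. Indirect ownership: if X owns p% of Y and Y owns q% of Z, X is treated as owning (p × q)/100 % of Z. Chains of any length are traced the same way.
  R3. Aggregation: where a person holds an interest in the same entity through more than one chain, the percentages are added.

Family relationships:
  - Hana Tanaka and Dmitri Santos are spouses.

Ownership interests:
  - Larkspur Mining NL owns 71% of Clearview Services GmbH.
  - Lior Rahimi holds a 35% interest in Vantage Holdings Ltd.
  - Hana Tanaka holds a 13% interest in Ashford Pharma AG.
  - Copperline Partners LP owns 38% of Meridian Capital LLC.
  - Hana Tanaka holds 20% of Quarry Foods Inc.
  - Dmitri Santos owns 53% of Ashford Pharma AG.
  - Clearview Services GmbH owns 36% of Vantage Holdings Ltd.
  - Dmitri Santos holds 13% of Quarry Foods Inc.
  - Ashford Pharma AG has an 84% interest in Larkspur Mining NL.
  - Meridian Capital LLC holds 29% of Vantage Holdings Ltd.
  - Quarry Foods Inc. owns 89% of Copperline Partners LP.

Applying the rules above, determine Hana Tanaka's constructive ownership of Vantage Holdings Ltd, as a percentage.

By spousal attribution (R1), Hana Tanaka is treated as also owning Dmitri Santos's interest in Ashford Pharma AG, giving 13% + 53% = 66%.
By spousal attribution (R1), Hana Tanaka is treated as also owning Dmitri Santos's interest in Quarry Foods Inc, giving 20% + 13% = 33%.
Chain via Ashford Pharma AG → Larkspur Mining NL → Clearview Services GmbH (R2): 66% × 84% × 71% × 36% = 14.170464% of Vantage Holdings Ltd.
Chain via Quarry Foods Inc. → Copperline Partners LP → Meridian Capital LLC (R2): 33% × 89% × 38% × 29% = 3.236574% of Vantage Holdings Ltd.
Aggregating (R3): 14.170464% + 3.236574% = 17.407038%.

17.407038%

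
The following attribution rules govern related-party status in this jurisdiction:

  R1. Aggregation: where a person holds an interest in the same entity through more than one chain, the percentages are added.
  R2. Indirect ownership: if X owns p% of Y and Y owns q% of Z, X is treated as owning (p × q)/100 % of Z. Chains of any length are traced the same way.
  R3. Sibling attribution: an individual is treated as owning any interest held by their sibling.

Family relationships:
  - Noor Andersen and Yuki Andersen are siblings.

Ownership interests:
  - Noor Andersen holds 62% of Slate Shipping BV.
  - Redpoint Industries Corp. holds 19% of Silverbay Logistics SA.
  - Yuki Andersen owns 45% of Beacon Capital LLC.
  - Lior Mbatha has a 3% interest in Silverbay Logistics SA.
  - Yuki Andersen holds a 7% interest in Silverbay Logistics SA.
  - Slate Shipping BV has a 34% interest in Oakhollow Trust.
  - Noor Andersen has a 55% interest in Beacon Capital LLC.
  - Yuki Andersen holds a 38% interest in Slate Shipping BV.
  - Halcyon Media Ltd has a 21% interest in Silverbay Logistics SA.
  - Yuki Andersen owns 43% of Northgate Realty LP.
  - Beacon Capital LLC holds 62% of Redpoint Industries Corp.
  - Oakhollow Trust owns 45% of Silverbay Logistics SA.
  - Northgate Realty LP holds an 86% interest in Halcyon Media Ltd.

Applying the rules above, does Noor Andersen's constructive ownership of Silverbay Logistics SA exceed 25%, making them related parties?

Yes

By sibling attribution (R3), Noor Andersen is treated as also owning Yuki Andersen's interest in Slate Shipping BV, giving 62% + 38% = 100%.
By sibling attribution (R3), Noor Andersen is treated as also owning Yuki Andersen's interest in Beacon Capital LLC, giving 55% + 45% = 100%.
By sibling attribution (R3), Noor Andersen is treated as owning Yuki Andersen's 43% interest in Northgate Realty LP.
By sibling attribution (R3), Noor Andersen is treated as owning Yuki Andersen's 7% interest in Silverbay Logistics SA.
Chain via Slate Shipping BV → Oakhollow Trust (R2): 100% × 34% × 45% = 15.3% of Silverbay Logistics SA.
Chain via Beacon Capital LLC → Redpoint Industries Corp. (R2): 100% × 62% × 19% = 11.78% of Silverbay Logistics SA.
Chain via Northgate Realty LP → Halcyon Media Ltd (R2): 43% × 86% × 21% = 7.7658% of Silverbay Logistics SA.
Direct interest in Silverbay Logistics SA: 7%.
Aggregating (R1): 15.3% + 11.78% + 7.7658% + 7% = 41.8458%.
41.8458% exceeds the 25% threshold, so Noor is a related party to Silverbay Logistics SA.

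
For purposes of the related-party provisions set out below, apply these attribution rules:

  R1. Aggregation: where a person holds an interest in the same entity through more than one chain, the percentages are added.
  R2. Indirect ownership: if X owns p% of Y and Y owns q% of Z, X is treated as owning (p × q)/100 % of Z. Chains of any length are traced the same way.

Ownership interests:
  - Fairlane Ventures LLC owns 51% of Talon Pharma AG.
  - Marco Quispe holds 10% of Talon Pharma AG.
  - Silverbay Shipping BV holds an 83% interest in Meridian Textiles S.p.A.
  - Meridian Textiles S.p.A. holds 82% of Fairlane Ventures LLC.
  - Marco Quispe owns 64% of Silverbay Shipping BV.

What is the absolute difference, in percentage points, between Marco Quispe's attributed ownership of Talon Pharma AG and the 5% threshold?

27.214784

Chain via Silverbay Shipping BV → Meridian Textiles S.p.A. → Fairlane Ventures LLC (R2): 64% × 83% × 82% × 51% = 22.214784% of Talon Pharma AG.
Direct interest in Talon Pharma AG: 10%.
Aggregating (R1): 22.214784% + 10% = 32.214784%.
32.214784% exceeds the 5% threshold by 27.214784 percentage points.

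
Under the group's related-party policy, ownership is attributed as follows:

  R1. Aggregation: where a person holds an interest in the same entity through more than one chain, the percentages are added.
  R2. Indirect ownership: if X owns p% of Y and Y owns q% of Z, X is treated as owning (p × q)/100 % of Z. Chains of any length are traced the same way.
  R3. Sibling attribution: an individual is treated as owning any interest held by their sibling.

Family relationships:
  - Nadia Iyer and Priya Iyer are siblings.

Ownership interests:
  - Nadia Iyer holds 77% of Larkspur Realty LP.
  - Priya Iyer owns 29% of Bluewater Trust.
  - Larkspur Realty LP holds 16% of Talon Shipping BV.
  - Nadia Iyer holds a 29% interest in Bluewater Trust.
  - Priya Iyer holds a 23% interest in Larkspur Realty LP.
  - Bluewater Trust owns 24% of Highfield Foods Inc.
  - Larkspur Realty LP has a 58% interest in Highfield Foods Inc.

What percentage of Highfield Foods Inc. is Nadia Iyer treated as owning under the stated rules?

By sibling attribution (R3), Nadia Iyer is treated as also owning Priya Iyer's interest in Bluewater Trust, giving 29% + 29% = 58%.
By sibling attribution (R3), Nadia Iyer is treated as also owning Priya Iyer's interest in Larkspur Realty LP, giving 77% + 23% = 100%.
Chain via Bluewater Trust (R2): 58% × 24% = 13.92% of Highfield Foods Inc.
Chain via Larkspur Realty LP (R2): 100% × 58% = 58% of Highfield Foods Inc.
Aggregating (R1): 13.92% + 58% = 71.92%.

71.92%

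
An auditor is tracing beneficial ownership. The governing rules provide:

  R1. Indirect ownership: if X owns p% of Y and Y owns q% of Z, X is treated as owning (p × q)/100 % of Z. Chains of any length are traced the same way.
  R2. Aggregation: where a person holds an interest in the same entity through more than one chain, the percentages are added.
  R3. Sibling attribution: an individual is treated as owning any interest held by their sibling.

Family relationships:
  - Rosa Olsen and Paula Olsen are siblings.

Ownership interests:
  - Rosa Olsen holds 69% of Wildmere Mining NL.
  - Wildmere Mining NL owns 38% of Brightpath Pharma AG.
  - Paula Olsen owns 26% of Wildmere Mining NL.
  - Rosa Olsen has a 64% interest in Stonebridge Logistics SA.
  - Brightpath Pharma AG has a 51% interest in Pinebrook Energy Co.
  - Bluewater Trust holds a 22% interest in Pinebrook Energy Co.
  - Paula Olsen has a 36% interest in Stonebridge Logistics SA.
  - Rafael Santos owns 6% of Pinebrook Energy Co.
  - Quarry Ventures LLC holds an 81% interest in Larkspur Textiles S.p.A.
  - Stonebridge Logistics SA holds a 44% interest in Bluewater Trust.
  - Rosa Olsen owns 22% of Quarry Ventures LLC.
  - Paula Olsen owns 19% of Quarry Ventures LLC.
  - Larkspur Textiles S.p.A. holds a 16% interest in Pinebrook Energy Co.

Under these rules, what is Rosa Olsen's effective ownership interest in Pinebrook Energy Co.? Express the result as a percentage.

By sibling attribution (R3), Rosa Olsen is treated as also owning Paula Olsen's interest in Stonebridge Logistics SA, giving 64% + 36% = 100%.
By sibling attribution (R3), Rosa Olsen is treated as also owning Paula Olsen's interest in Quarry Ventures LLC, giving 22% + 19% = 41%.
By sibling attribution (R3), Rosa Olsen is treated as also owning Paula Olsen's interest in Wildmere Mining NL, giving 69% + 26% = 95%.
Chain via Stonebridge Logistics SA → Bluewater Trust (R1): 100% × 44% × 22% = 9.68% of Pinebrook Energy Co.
Chain via Quarry Ventures LLC → Larkspur Textiles S.p.A. (R1): 41% × 81% × 16% = 5.3136% of Pinebrook Energy Co.
Chain via Wildmere Mining NL → Brightpath Pharma AG (R1): 95% × 38% × 51% = 18.411% of Pinebrook Energy Co.
Aggregating (R2): 9.68% + 5.3136% + 18.411% = 33.4046%.

33.4046%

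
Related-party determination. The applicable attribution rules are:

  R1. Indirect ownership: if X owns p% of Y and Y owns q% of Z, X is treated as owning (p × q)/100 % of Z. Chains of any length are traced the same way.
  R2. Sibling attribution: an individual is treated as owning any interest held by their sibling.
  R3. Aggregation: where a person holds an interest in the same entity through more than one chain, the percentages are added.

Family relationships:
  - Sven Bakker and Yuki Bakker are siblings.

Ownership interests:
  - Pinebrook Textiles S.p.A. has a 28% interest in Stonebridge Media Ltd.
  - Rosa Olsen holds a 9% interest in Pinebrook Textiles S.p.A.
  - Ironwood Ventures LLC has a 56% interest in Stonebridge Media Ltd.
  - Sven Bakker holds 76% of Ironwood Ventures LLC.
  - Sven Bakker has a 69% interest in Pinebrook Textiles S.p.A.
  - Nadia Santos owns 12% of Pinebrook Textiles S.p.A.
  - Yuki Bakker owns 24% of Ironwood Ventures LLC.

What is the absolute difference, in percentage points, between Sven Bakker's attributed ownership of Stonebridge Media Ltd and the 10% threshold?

65.32

By sibling attribution (R2), Sven Bakker is treated as also owning Yuki Bakker's interest in Ironwood Ventures LLC, giving 76% + 24% = 100%.
Chain via Pinebrook Textiles S.p.A. (R1): 69% × 28% = 19.32% of Stonebridge Media Ltd.
Chain via Ironwood Ventures LLC (R1): 100% × 56% = 56% of Stonebridge Media Ltd.
Aggregating (R3): 19.32% + 56% = 75.32%.
75.32% exceeds the 10% threshold by 65.32 percentage points.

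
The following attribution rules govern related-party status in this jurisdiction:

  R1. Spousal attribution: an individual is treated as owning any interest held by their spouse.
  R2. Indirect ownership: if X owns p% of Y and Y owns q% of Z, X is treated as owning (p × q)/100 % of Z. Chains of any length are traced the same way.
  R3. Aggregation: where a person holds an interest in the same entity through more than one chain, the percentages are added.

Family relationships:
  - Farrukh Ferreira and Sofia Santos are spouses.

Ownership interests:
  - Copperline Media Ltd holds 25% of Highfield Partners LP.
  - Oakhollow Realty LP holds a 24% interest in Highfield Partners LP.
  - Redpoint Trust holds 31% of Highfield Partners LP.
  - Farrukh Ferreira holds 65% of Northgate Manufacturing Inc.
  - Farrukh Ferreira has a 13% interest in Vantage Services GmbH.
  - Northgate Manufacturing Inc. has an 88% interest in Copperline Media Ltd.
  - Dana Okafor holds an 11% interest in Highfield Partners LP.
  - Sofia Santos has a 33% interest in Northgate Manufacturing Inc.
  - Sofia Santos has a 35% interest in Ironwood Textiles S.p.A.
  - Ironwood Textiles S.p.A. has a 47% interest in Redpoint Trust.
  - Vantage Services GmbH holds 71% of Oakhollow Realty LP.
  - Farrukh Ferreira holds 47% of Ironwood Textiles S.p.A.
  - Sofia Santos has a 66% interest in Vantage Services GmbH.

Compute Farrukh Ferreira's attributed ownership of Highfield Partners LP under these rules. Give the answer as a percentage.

By spousal attribution (R1), Farrukh Ferreira is treated as also owning Sofia Santos's interest in Northgate Manufacturing Inc, giving 65% + 33% = 98%.
By spousal attribution (R1), Farrukh Ferreira is treated as also owning Sofia Santos's interest in Ironwood Textiles S.p.A, giving 47% + 35% = 82%.
By spousal attribution (R1), Farrukh Ferreira is treated as also owning Sofia Santos's interest in Vantage Services GmbH, giving 13% + 66% = 79%.
Chain via Northgate Manufacturing Inc. → Copperline Media Ltd (R2): 98% × 88% × 25% = 21.56% of Highfield Partners LP.
Chain via Ironwood Textiles S.p.A. → Redpoint Trust (R2): 82% × 47% × 31% = 11.9474% of Highfield Partners LP.
Chain via Vantage Services GmbH → Oakhollow Realty LP (R2): 79% × 71% × 24% = 13.4616% of Highfield Partners LP.
Aggregating (R3): 21.56% + 11.9474% + 13.4616% = 46.969%.

46.969%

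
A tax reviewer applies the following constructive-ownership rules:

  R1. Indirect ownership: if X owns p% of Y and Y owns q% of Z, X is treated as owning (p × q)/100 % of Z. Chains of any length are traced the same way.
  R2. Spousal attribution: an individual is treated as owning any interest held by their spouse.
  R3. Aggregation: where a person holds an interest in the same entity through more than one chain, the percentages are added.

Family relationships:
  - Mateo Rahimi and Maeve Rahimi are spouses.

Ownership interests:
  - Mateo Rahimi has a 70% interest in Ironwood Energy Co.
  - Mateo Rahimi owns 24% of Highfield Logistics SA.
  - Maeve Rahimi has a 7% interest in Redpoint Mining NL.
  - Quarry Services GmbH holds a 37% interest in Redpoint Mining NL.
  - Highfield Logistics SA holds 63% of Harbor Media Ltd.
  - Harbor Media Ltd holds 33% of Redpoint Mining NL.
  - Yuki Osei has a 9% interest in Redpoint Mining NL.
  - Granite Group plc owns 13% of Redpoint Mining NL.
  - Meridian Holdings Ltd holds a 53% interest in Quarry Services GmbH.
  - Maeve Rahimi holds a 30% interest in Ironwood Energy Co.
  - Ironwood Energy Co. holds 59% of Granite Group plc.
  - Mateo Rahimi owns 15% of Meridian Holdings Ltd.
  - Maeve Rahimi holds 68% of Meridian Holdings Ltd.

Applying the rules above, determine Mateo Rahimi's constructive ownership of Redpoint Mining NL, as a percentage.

35.9359%

By spousal attribution (R2), Mateo Rahimi is treated as also owning Maeve Rahimi's interest in Ironwood Energy Co, giving 70% + 30% = 100%.
By spousal attribution (R2), Mateo Rahimi is treated as also owning Maeve Rahimi's interest in Meridian Holdings Ltd, giving 15% + 68% = 83%.
By spousal attribution (R2), Mateo Rahimi is treated as owning Maeve Rahimi's 7% interest in Redpoint Mining NL.
Chain via Highfield Logistics SA → Harbor Media Ltd (R1): 24% × 63% × 33% = 4.9896% of Redpoint Mining NL.
Chain via Ironwood Energy Co. → Granite Group plc (R1): 100% × 59% × 13% = 7.67% of Redpoint Mining NL.
Chain via Meridian Holdings Ltd → Quarry Services GmbH (R1): 83% × 53% × 37% = 16.2763% of Redpoint Mining NL.
Direct interest in Redpoint Mining NL: 7%.
Aggregating (R3): 4.9896% + 7.67% + 16.2763% + 7% = 35.9359%.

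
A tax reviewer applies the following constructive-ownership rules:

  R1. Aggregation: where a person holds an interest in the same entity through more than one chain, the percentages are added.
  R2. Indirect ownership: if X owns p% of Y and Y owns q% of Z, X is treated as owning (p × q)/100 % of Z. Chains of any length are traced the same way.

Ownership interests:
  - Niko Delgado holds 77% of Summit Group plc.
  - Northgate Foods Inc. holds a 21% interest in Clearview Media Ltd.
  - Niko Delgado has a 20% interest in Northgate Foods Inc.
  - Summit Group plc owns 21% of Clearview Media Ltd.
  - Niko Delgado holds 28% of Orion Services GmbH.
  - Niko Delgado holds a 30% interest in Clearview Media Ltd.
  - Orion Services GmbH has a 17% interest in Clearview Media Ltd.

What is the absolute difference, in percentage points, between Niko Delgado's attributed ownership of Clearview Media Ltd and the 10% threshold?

Chain via Orion Services GmbH (R2): 28% × 17% = 4.76% of Clearview Media Ltd.
Chain via Summit Group plc (R2): 77% × 21% = 16.17% of Clearview Media Ltd.
Chain via Northgate Foods Inc. (R2): 20% × 21% = 4.2% of Clearview Media Ltd.
Direct interest in Clearview Media Ltd: 30%.
Aggregating (R1): 4.76% + 16.17% + 4.2% + 30% = 55.13%.
55.13% exceeds the 10% threshold by 45.13 percentage points.

45.13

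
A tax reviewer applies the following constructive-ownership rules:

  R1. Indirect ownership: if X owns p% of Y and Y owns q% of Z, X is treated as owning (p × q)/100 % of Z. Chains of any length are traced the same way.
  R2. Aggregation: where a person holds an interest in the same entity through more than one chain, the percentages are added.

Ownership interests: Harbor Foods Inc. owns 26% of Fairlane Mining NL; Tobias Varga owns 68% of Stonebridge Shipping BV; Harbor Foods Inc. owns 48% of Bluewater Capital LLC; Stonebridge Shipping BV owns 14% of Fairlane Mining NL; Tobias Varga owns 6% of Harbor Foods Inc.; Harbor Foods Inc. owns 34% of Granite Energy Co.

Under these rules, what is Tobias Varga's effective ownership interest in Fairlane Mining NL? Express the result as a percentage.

Chain via Harbor Foods Inc. (R1): 6% × 26% = 1.56% of Fairlane Mining NL.
Chain via Stonebridge Shipping BV (R1): 68% × 14% = 9.52% of Fairlane Mining NL.
Aggregating (R2): 1.56% + 9.52% = 11.08%.

11.08%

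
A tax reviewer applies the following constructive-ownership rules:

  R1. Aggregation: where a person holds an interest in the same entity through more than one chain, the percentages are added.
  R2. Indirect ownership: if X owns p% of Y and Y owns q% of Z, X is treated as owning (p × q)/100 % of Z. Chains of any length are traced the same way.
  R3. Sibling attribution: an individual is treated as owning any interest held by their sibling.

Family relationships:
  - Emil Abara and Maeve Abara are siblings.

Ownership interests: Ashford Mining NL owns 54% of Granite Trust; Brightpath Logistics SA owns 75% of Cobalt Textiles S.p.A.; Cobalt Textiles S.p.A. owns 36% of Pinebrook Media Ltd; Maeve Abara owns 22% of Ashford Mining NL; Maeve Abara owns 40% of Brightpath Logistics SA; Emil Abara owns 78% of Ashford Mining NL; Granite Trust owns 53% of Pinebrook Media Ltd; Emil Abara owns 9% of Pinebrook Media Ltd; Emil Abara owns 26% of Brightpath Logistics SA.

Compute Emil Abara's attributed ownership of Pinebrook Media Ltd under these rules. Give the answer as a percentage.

By sibling attribution (R3), Emil Abara is treated as also owning Maeve Abara's interest in Ashford Mining NL, giving 78% + 22% = 100%.
By sibling attribution (R3), Emil Abara is treated as also owning Maeve Abara's interest in Brightpath Logistics SA, giving 26% + 40% = 66%.
Chain via Ashford Mining NL → Granite Trust (R2): 100% × 54% × 53% = 28.62% of Pinebrook Media Ltd.
Chain via Brightpath Logistics SA → Cobalt Textiles S.p.A. (R2): 66% × 75% × 36% = 17.82% of Pinebrook Media Ltd.
Direct interest in Pinebrook Media Ltd: 9%.
Aggregating (R1): 28.62% + 17.82% + 9% = 55.44%.

55.44%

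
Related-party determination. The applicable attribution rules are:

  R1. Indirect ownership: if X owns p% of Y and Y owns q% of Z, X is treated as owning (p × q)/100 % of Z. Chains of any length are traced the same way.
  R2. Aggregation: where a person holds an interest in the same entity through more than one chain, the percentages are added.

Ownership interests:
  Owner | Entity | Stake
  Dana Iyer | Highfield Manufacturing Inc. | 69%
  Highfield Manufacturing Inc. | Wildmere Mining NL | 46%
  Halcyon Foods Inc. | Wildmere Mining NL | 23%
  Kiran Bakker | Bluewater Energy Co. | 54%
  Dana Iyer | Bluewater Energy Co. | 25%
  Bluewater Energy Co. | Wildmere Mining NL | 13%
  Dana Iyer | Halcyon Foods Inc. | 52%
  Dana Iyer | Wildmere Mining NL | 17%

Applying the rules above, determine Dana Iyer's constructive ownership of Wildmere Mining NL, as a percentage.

Chain via Bluewater Energy Co. (R1): 25% × 13% = 3.25% of Wildmere Mining NL.
Chain via Halcyon Foods Inc. (R1): 52% × 23% = 11.96% of Wildmere Mining NL.
Chain via Highfield Manufacturing Inc. (R1): 69% × 46% = 31.74% of Wildmere Mining NL.
Direct interest in Wildmere Mining NL: 17%.
Aggregating (R2): 3.25% + 11.96% + 31.74% + 17% = 63.95%.

63.95%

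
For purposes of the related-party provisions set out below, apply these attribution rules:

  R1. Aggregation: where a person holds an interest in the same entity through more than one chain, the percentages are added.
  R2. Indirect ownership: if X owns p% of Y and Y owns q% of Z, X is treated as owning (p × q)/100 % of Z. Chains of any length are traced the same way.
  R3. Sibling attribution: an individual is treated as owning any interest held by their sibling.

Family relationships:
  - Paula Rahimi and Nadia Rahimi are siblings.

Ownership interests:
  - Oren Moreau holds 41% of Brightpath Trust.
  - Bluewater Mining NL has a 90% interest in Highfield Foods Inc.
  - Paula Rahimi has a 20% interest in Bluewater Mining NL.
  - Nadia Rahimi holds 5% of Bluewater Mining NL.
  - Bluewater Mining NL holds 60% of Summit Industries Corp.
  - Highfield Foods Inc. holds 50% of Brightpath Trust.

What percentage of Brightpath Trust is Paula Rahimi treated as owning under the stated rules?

By sibling attribution (R3), Paula Rahimi is treated as also owning Nadia Rahimi's interest in Bluewater Mining NL, giving 20% + 5% = 25%.
Chain via Bluewater Mining NL → Highfield Foods Inc. (R2): 25% × 90% × 50% = 11.25% of Brightpath Trust.

11.25%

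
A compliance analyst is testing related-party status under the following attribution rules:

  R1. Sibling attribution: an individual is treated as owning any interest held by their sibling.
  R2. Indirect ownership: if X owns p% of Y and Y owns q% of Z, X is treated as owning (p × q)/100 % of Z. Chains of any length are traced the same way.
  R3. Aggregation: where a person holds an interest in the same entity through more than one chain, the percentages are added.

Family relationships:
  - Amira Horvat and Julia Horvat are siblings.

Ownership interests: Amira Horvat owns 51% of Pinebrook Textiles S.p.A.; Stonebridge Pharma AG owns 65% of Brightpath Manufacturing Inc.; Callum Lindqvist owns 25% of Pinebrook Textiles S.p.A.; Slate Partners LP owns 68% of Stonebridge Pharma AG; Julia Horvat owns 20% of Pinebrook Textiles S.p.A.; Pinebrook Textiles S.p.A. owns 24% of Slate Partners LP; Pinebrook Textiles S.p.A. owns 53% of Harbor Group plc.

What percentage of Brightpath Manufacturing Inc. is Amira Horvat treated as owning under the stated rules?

7.53168%

By sibling attribution (R1), Amira Horvat is treated as also owning Julia Horvat's interest in Pinebrook Textiles S.p.A, giving 51% + 20% = 71%.
Chain via Pinebrook Textiles S.p.A. → Slate Partners LP → Stonebridge Pharma AG (R2): 71% × 24% × 68% × 65% = 7.53168% of Brightpath Manufacturing Inc.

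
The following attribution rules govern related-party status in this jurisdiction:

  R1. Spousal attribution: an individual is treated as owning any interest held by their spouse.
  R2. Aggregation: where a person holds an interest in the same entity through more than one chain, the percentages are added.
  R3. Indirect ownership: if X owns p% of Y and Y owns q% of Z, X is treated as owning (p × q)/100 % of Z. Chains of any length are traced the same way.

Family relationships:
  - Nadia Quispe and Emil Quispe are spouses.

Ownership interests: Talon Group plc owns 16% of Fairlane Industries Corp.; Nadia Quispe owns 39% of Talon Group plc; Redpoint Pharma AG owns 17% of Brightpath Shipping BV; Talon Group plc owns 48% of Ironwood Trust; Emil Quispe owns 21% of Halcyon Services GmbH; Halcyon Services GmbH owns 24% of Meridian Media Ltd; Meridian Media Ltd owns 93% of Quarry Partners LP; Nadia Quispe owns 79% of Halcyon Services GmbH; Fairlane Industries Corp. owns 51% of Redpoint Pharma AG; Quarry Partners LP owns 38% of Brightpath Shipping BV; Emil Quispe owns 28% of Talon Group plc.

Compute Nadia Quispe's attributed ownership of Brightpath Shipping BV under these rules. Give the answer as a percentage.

By spousal attribution (R1), Nadia Quispe is treated as also owning Emil Quispe's interest in Halcyon Services GmbH, giving 79% + 21% = 100%.
By spousal attribution (R1), Nadia Quispe is treated as also owning Emil Quispe's interest in Talon Group plc, giving 39% + 28% = 67%.
Chain via Halcyon Services GmbH → Meridian Media Ltd → Quarry Partners LP (R3): 100% × 24% × 93% × 38% = 8.4816% of Brightpath Shipping BV.
Chain via Talon Group plc → Fairlane Industries Corp. → Redpoint Pharma AG (R3): 67% × 16% × 51% × 17% = 0.929424% of Brightpath Shipping BV.
Aggregating (R2): 8.4816% + 0.929424% = 9.411024%.

9.411024%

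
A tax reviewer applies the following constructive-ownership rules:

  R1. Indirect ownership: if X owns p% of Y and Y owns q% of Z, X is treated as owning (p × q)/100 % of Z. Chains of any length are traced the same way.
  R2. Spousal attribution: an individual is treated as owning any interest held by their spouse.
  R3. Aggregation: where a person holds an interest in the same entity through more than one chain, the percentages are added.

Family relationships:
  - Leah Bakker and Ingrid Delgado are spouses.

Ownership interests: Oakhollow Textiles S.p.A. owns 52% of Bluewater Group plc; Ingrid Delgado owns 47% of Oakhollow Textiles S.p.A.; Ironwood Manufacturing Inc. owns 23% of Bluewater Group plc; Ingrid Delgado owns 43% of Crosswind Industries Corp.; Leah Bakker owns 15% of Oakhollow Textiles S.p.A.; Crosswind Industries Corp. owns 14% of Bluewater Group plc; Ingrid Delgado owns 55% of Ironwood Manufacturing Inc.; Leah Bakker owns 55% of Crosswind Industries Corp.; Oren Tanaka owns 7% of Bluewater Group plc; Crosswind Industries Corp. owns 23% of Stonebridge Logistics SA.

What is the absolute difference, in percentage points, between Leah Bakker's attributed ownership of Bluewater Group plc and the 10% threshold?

By spousal attribution (R2), Leah Bakker is treated as also owning Ingrid Delgado's interest in Oakhollow Textiles S.p.A, giving 15% + 47% = 62%.
By spousal attribution (R2), Leah Bakker is treated as also owning Ingrid Delgado's interest in Crosswind Industries Corp, giving 55% + 43% = 98%.
By spousal attribution (R2), Leah Bakker is treated as owning Ingrid Delgado's 55% interest in Ironwood Manufacturing Inc.
Chain via Oakhollow Textiles S.p.A. (R1): 62% × 52% = 32.24% of Bluewater Group plc.
Chain via Crosswind Industries Corp. (R1): 98% × 14% = 13.72% of Bluewater Group plc.
Chain via Ironwood Manufacturing Inc. (R1): 55% × 23% = 12.65% of Bluewater Group plc.
Aggregating (R3): 32.24% + 13.72% + 12.65% = 58.61%.
58.61% exceeds the 10% threshold by 48.61 percentage points.

48.61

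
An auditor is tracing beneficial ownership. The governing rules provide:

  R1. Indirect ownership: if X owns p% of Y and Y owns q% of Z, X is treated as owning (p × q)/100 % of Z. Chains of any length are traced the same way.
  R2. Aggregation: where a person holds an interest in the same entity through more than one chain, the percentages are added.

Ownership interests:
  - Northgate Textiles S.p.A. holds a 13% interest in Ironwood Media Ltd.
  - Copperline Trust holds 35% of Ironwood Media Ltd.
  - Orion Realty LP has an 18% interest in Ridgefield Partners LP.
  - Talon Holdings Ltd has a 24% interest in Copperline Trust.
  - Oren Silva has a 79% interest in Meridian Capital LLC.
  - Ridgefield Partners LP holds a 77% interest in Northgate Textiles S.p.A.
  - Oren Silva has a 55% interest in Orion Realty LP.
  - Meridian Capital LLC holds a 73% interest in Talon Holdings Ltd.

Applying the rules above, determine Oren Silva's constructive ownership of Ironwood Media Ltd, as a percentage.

Chain via Orion Realty LP → Ridgefield Partners LP → Northgate Textiles S.p.A. (R1): 55% × 18% × 77% × 13% = 0.99099% of Ironwood Media Ltd.
Chain via Meridian Capital LLC → Talon Holdings Ltd → Copperline Trust (R1): 79% × 73% × 24% × 35% = 4.84428% of Ironwood Media Ltd.
Aggregating (R2): 0.99099% + 4.84428% = 5.83527%.

5.83527%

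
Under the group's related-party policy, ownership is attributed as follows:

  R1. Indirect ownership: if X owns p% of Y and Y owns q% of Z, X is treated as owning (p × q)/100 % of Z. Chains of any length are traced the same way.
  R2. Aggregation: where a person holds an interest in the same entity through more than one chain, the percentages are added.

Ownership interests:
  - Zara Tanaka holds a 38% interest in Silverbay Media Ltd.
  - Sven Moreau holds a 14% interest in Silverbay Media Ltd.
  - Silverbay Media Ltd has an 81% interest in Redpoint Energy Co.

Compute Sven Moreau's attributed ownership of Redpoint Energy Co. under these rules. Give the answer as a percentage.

Chain via Silverbay Media Ltd (R1): 14% × 81% = 11.34% of Redpoint Energy Co.

11.34%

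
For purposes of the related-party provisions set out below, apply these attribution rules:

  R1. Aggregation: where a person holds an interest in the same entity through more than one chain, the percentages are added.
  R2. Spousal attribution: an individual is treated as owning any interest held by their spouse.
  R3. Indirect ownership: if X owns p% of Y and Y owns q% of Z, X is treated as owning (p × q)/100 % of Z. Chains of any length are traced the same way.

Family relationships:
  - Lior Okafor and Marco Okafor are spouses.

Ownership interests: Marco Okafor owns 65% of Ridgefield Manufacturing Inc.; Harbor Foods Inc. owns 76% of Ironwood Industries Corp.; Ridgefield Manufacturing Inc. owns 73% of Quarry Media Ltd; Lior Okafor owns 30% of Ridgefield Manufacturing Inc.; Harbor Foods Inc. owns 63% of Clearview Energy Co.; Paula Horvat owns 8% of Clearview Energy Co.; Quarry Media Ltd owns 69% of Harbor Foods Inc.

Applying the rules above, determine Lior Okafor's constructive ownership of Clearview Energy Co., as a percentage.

By spousal attribution (R2), Lior Okafor is treated as also owning Marco Okafor's interest in Ridgefield Manufacturing Inc, giving 30% + 65% = 95%.
Chain via Ridgefield Manufacturing Inc. → Quarry Media Ltd → Harbor Foods Inc. (R3): 95% × 73% × 69% × 63% = 30.146445% of Clearview Energy Co.

30.146445%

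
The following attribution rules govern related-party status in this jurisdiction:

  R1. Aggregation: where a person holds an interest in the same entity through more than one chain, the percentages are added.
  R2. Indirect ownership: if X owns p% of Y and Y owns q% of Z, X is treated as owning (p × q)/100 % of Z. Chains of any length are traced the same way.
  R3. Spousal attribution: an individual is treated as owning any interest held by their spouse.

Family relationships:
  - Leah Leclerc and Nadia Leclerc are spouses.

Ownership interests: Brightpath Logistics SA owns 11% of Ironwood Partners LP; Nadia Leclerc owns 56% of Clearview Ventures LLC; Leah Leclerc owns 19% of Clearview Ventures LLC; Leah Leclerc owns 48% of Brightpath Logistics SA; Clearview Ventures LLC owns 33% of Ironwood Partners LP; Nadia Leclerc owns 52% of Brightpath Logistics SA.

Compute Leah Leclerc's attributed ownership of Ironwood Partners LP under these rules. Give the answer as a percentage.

By spousal attribution (R3), Leah Leclerc is treated as also owning Nadia Leclerc's interest in Clearview Ventures LLC, giving 19% + 56% = 75%.
By spousal attribution (R3), Leah Leclerc is treated as also owning Nadia Leclerc's interest in Brightpath Logistics SA, giving 48% + 52% = 100%.
Chain via Clearview Ventures LLC (R2): 75% × 33% = 24.75% of Ironwood Partners LP.
Chain via Brightpath Logistics SA (R2): 100% × 11% = 11% of Ironwood Partners LP.
Aggregating (R1): 24.75% + 11% = 35.75%.

35.75%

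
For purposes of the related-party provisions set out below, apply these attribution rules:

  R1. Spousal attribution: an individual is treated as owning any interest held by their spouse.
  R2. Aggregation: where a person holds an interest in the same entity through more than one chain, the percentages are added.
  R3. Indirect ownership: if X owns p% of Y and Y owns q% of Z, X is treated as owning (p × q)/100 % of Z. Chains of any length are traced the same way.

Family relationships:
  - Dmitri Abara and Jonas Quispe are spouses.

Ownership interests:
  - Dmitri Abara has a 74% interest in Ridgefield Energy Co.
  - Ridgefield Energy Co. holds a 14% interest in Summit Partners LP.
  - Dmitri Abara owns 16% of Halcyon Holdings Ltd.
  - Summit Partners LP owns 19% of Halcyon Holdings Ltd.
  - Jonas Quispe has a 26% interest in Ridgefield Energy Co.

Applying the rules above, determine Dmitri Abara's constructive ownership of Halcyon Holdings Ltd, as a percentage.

By spousal attribution (R1), Dmitri Abara is treated as also owning Jonas Quispe's interest in Ridgefield Energy Co, giving 74% + 26% = 100%.
Chain via Ridgefield Energy Co. → Summit Partners LP (R3): 100% × 14% × 19% = 2.66% of Halcyon Holdings Ltd.
Direct interest in Halcyon Holdings Ltd: 16%.
Aggregating (R2): 2.66% + 16% = 18.66%.

18.66%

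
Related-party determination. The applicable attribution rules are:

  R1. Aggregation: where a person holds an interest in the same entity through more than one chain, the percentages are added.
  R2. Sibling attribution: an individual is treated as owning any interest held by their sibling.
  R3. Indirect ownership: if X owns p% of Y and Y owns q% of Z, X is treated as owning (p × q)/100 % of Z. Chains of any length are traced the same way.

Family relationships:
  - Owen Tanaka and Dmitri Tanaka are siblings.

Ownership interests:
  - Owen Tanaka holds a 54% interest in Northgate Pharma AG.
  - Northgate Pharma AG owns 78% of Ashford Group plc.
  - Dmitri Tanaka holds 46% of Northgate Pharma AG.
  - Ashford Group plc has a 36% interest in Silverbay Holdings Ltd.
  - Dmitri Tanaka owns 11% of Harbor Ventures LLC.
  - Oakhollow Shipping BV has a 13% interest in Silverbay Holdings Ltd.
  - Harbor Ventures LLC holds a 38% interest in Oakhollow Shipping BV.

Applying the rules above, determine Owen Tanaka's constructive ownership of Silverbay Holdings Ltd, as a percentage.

28.6234%

By sibling attribution (R2), Owen Tanaka is treated as also owning Dmitri Tanaka's interest in Northgate Pharma AG, giving 54% + 46% = 100%.
By sibling attribution (R2), Owen Tanaka is treated as owning Dmitri Tanaka's 11% interest in Harbor Ventures LLC.
Chain via Northgate Pharma AG → Ashford Group plc (R3): 100% × 78% × 36% = 28.08% of Silverbay Holdings Ltd.
Chain via Harbor Ventures LLC → Oakhollow Shipping BV (R3): 11% × 38% × 13% = 0.5434% of Silverbay Holdings Ltd.
Aggregating (R1): 28.08% + 0.5434% = 28.6234%.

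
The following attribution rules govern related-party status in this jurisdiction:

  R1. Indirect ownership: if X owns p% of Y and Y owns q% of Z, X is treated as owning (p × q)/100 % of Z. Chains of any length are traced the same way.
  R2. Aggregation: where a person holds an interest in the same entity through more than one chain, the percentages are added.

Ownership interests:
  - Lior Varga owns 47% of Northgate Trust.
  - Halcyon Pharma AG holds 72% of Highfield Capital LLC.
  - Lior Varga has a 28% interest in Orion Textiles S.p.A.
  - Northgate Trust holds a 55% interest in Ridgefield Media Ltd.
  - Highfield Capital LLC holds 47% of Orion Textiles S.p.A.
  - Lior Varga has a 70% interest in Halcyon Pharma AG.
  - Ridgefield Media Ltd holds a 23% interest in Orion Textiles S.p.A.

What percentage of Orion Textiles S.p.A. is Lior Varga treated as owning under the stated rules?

Chain via Halcyon Pharma AG → Highfield Capital LLC (R1): 70% × 72% × 47% = 23.688% of Orion Textiles S.p.A.
Chain via Northgate Trust → Ridgefield Media Ltd (R1): 47% × 55% × 23% = 5.9455% of Orion Textiles S.p.A.
Direct interest in Orion Textiles S.p.A: 28%.
Aggregating (R2): 23.688% + 5.9455% + 28% = 57.6335%.

57.6335%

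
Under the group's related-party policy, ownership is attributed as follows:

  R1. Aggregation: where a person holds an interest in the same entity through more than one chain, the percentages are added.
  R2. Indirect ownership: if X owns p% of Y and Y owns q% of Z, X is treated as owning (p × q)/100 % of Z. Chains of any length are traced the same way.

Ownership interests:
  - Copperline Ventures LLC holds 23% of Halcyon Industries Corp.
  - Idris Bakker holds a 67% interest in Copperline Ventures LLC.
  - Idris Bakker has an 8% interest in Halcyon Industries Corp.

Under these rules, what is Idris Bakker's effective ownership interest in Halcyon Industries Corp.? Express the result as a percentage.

Chain via Copperline Ventures LLC (R2): 67% × 23% = 15.41% of Halcyon Industries Corp.
Direct interest in Halcyon Industries Corp: 8%.
Aggregating (R1): 15.41% + 8% = 23.41%.

23.41%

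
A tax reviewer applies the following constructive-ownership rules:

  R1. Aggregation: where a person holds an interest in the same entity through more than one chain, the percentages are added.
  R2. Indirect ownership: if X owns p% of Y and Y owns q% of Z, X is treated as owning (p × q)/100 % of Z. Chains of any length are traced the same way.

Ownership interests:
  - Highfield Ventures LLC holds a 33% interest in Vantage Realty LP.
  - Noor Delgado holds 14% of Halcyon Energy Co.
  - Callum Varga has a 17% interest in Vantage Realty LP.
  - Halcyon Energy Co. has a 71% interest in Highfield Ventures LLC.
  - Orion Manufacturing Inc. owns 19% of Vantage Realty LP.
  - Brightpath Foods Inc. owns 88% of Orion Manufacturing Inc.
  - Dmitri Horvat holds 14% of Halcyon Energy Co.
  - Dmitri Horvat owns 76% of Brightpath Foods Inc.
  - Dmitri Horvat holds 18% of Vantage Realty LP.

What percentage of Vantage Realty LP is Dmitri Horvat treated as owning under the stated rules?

33.9874%

Chain via Halcyon Energy Co. → Highfield Ventures LLC (R2): 14% × 71% × 33% = 3.2802% of Vantage Realty LP.
Chain via Brightpath Foods Inc. → Orion Manufacturing Inc. (R2): 76% × 88% × 19% = 12.7072% of Vantage Realty LP.
Direct interest in Vantage Realty LP: 18%.
Aggregating (R1): 3.2802% + 12.7072% + 18% = 33.9874%.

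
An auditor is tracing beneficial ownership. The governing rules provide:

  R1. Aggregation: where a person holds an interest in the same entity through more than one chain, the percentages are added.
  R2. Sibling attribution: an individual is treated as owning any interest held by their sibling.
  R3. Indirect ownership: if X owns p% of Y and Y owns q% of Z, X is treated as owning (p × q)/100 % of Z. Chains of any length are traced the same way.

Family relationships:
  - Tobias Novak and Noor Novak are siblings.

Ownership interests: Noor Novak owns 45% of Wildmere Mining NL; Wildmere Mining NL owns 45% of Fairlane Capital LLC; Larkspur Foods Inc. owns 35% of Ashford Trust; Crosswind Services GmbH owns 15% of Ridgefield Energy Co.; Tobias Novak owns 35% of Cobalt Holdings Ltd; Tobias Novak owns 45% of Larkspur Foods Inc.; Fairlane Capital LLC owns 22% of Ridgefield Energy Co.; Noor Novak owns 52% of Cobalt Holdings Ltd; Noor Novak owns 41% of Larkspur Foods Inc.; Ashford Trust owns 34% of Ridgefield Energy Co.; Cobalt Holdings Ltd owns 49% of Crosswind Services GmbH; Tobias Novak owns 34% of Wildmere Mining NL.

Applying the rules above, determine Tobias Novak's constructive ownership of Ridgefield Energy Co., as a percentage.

By sibling attribution (R2), Tobias Novak is treated as also owning Noor Novak's interest in Cobalt Holdings Ltd, giving 35% + 52% = 87%.
By sibling attribution (R2), Tobias Novak is treated as also owning Noor Novak's interest in Wildmere Mining NL, giving 34% + 45% = 79%.
By sibling attribution (R2), Tobias Novak is treated as also owning Noor Novak's interest in Larkspur Foods Inc, giving 45% + 41% = 86%.
Chain via Cobalt Holdings Ltd → Crosswind Services GmbH (R3): 87% × 49% × 15% = 6.3945% of Ridgefield Energy Co.
Chain via Wildmere Mining NL → Fairlane Capital LLC (R3): 79% × 45% × 22% = 7.821% of Ridgefield Energy Co.
Chain via Larkspur Foods Inc. → Ashford Trust (R3): 86% × 35% × 34% = 10.234% of Ridgefield Energy Co.
Aggregating (R1): 6.3945% + 7.821% + 10.234% = 24.4495%.

24.4495%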